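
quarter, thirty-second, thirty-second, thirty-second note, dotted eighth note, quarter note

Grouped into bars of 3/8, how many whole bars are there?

One bar of 3/8 = 12 thirty-second notes.
In thirty-second notes: quarter = 8; thirty-second = 1; thirty-second = 1; thirty-second note = 1; dotted eighth note = 6; quarter note = 8.
Altogether 8 + 1 + 1 + 1 + 6 + 8 = 25.
25 ÷ 12 = 2 complete bars with 1 left over.

2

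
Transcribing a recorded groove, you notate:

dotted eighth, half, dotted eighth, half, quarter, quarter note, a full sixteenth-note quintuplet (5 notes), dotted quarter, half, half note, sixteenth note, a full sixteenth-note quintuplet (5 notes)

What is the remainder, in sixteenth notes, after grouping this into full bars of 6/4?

One bar of 6/4 = 24 sixteenth notes.
In sixteenth notes: dotted eighth = 3; half = 8; dotted eighth = 3; half = 8; quarter = 4; quarter note = 4; a full sixteenth-note quintuplet (5 notes) (five quintuplet sixteenths span one quarter) = 4; dotted quarter = 6; half = 8; half note = 8; sixteenth note = 1; a full sixteenth-note quintuplet (5 notes) (five quintuplet sixteenths span one quarter) = 4.
Sum: 3 + 8 + 3 + 8 + 4 + 4 + 4 + 6 + 8 + 8 + 1 + 4 = 61.
61 ÷ 24 = 2 complete bars with 13 sixteenth notes remaining.

13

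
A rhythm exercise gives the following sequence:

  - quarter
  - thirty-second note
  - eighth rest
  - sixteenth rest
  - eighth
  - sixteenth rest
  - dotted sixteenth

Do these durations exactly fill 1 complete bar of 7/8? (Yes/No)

No

One bar of 7/8 = 28 thirty-second notes.
Convert each value to thirty-second notes: quarter = 8; thirty-second note = 1; eighth rest = 4; sixteenth rest = 2; eighth = 4; sixteenth rest = 2; dotted sixteenth = 3.
Sum: 8 + 1 + 4 + 2 + 4 + 2 + 3 = 24.
24 falls short of 28, so the answer is No.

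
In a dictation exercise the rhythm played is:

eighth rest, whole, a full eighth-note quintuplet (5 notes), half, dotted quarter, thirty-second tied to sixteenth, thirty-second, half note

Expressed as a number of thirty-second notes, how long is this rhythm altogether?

Express everything in thirty-second notes: eighth rest = 4; whole = 32; a full eighth-note quintuplet (5 notes) (five quintuplet eighths span one half) = 16; half = 16; dotted quarter = 12; thirty-second tied to sixteenth (thirty-second + sixteenth) = 3; thirty-second = 1; half note = 16.
Adding: 4 + 32 + 16 + 16 + 12 + 3 + 1 + 16 = 100 thirty-second notes.

100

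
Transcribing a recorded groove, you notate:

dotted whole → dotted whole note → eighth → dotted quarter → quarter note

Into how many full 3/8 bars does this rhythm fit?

One bar of 3/8 = 3 eighth notes.
Each duration in eighth notes: dotted whole = 12; dotted whole note = 12; eighth = 1; dotted quarter = 3; quarter note = 2.
Altogether 12 + 12 + 1 + 3 + 2 = 30.
30 ÷ 3 = 10 complete bars with 0 left over.

10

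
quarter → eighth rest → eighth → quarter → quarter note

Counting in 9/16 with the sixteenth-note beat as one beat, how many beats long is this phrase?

16

One sixteenth-note beat = 2 thirty-second notes.
Express everything in thirty-second notes: quarter = 8; eighth rest = 4; eighth = 4; quarter = 8; quarter note = 8.
Adding: 8 + 4 + 4 + 8 + 8 = 32.
32 ÷ 2 = 16 beats.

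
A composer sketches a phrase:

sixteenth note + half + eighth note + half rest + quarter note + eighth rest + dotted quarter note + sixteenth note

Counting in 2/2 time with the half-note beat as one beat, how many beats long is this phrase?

One half-note beat = 8 sixteenth notes.
In sixteenth notes: sixteenth note = 1; half = 8; eighth note = 2; half rest = 8; quarter note = 4; eighth rest = 2; dotted quarter note = 6; sixteenth note = 1.
Altogether 1 + 8 + 2 + 8 + 4 + 2 + 6 + 1 = 32.
32 ÷ 8 = 4 beats.

4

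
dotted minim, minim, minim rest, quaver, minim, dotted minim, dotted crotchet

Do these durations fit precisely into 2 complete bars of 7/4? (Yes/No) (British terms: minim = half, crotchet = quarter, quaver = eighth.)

Yes

One bar of 7/4 = 14 eighth notes, so 2 bars = 28.
Working in eighth notes: dotted minim = 6; minim = 4; minim rest = 4; quaver = 1; minim = 4; dotted minim = 6; dotted crotchet = 3.
Adding: 6 + 4 + 4 + 1 + 4 + 6 + 3 = 28.
28 equals 28, so the answer is Yes.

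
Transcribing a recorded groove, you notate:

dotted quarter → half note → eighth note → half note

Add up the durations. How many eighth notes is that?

12

Each duration in eighth notes: dotted quarter = 3; half note = 4; eighth note = 1; half note = 4.
Adding: 3 + 4 + 1 + 4 = 12 eighth notes.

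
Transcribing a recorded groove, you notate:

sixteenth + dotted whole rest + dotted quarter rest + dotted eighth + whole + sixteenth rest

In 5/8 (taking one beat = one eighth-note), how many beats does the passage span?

One eighth-note beat = 2 sixteenth notes.
Each duration in sixteenth notes: sixteenth = 1; dotted whole rest = 24; dotted quarter rest = 6; dotted eighth = 3; whole = 16; sixteenth rest = 1.
Altogether 1 + 24 + 6 + 3 + 16 + 1 = 51.
51 ÷ 2 = 25.5 beats.

25.5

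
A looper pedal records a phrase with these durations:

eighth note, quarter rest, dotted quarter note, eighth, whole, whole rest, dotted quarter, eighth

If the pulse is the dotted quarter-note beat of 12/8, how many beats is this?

9

One dotted quarter-note beat = 3 eighth notes.
Working in eighth notes: eighth note = 1; quarter rest = 2; dotted quarter note = 3; eighth = 1; whole = 8; whole rest = 8; dotted quarter = 3; eighth = 1.
Sum: 1 + 2 + 3 + 1 + 8 + 8 + 3 + 1 = 27.
27 ÷ 3 = 9 beats.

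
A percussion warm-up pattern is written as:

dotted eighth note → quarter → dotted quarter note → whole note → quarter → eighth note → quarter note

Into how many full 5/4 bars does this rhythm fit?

One bar of 5/4 = 20 sixteenth notes.
Convert each value to sixteenth notes: dotted eighth note = 3; quarter = 4; dotted quarter note = 6; whole note = 16; quarter = 4; eighth note = 2; quarter note = 4.
Sum: 3 + 4 + 6 + 16 + 4 + 2 + 4 = 39.
39 ÷ 20 = 1 complete bar with 19 left over.

1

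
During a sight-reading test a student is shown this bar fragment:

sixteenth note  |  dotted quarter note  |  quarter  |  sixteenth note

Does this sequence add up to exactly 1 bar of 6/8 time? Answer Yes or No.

One bar of 6/8 = 12 sixteenth notes.
Working in sixteenth notes: sixteenth note = 1; dotted quarter note = 6; quarter = 4; sixteenth note = 1.
Adding: 1 + 6 + 4 + 1 = 12.
12 equals 12, so the answer is Yes.

Yes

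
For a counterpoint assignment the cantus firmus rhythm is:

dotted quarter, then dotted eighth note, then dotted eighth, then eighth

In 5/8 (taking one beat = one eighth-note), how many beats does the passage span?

One eighth-note beat = 2 sixteenth notes.
Each duration in sixteenth notes: dotted quarter = 6; dotted eighth note = 3; dotted eighth = 3; eighth = 2.
Total: 6 + 3 + 3 + 2 = 14.
14 ÷ 2 = 7 beats.

7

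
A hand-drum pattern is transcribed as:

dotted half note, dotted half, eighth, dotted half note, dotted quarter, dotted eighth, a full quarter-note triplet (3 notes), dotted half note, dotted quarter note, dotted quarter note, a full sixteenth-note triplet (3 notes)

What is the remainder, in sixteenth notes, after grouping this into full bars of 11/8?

15

One bar of 11/8 = 22 sixteenth notes.
Working in sixteenth notes: dotted half note = 12; dotted half = 12; eighth = 2; dotted half note = 12; dotted quarter = 6; dotted eighth = 3; a full quarter-note triplet (3 notes) (three triplet quarters span one half) = 8; dotted half note = 12; dotted quarter note = 6; dotted quarter note = 6; a full sixteenth-note triplet (3 notes) (three triplet sixteenths span one eighth) = 2.
Total: 12 + 12 + 2 + 12 + 6 + 3 + 8 + 12 + 6 + 6 + 2 = 81.
81 ÷ 22 = 3 complete bars with 15 sixteenth notes remaining.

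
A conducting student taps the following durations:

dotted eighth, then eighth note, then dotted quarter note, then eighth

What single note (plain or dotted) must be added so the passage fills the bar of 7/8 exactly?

The bar of 7/8 = 14 sixteenth notes.
Each duration in sixteenth notes: dotted eighth = 3; eighth note = 2; dotted quarter note = 6; eighth = 2.
Altogether 3 + 2 + 6 + 2 = 13.
Remaining: 14 − 13 = 1 sixteenth note, which is a sixteenth note.

sixteenth note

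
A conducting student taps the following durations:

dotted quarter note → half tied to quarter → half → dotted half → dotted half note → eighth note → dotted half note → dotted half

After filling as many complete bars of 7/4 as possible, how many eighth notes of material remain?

10

One bar of 7/4 = 14 eighth notes.
Express everything in eighth notes: dotted quarter note = 3; half tied to quarter (half + quarter) = 6; half = 4; dotted half = 6; dotted half note = 6; eighth note = 1; dotted half note = 6; dotted half = 6.
Altogether 3 + 6 + 4 + 6 + 6 + 1 + 6 + 6 = 38.
38 ÷ 14 = 2 complete bars with 10 eighth notes remaining.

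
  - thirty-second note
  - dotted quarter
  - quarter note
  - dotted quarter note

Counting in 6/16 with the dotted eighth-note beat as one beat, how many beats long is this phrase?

5.5

One dotted eighth-note beat = 6 thirty-second notes.
Working in thirty-second notes: thirty-second note = 1; dotted quarter = 12; quarter note = 8; dotted quarter note = 12.
Adding: 1 + 12 + 8 + 12 = 33.
33 ÷ 6 = 5.5 beats.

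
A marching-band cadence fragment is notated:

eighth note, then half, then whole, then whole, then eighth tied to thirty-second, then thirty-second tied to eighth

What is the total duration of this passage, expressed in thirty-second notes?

94

Convert each value to thirty-second notes: eighth note = 4; half = 16; whole = 32; whole = 32; eighth tied to thirty-second (eighth + thirty-second) = 5; thirty-second tied to eighth (thirty-second + eighth) = 5.
Sum: 4 + 16 + 32 + 32 + 5 + 5 = 94 thirty-second notes.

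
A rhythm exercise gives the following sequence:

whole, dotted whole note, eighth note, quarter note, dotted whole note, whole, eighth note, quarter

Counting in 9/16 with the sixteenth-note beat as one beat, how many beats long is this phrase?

92

One sixteenth-note beat = 2 thirty-second notes.
Convert each value to thirty-second notes: whole = 32; dotted whole note = 48; eighth note = 4; quarter note = 8; dotted whole note = 48; whole = 32; eighth note = 4; quarter = 8.
Total: 32 + 48 + 4 + 8 + 48 + 32 + 4 + 8 = 184.
184 ÷ 2 = 92 beats.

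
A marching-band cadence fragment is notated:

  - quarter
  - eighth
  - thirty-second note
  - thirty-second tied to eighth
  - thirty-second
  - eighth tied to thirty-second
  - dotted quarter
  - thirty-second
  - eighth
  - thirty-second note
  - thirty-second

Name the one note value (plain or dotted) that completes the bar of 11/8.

thirty-second note

The bar of 11/8 = 44 thirty-second notes.
In thirty-second notes: quarter = 8; eighth = 4; thirty-second note = 1; thirty-second tied to eighth (thirty-second + eighth) = 5; thirty-second = 1; eighth tied to thirty-second (eighth + thirty-second) = 5; dotted quarter = 12; thirty-second = 1; eighth = 4; thirty-second note = 1; thirty-second = 1.
Altogether 8 + 4 + 1 + 5 + 1 + 5 + 12 + 1 + 4 + 1 + 1 = 43.
Remaining: 44 − 43 = 1 thirty-second note, which is a thirty-second note.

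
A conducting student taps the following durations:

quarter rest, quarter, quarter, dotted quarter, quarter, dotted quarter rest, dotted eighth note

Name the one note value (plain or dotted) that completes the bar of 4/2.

sixteenth note

The bar of 4/2 = 32 sixteenth notes.
Working in sixteenth notes: quarter rest = 4; quarter = 4; quarter = 4; dotted quarter = 6; quarter = 4; dotted quarter rest = 6; dotted eighth note = 3.
Sum: 4 + 4 + 4 + 6 + 4 + 6 + 3 = 31.
Remaining: 32 − 31 = 1 sixteenth note, which is a sixteenth note.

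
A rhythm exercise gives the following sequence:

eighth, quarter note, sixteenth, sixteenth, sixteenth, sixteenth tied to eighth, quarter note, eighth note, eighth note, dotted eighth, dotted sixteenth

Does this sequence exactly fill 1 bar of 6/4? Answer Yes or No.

One bar of 6/4 = 48 thirty-second notes.
In thirty-second notes: eighth = 4; quarter note = 8; sixteenth = 2; sixteenth = 2; sixteenth = 2; sixteenth tied to eighth (sixteenth + eighth) = 6; quarter note = 8; eighth note = 4; eighth note = 4; dotted eighth = 6; dotted sixteenth = 3.
Sum: 4 + 8 + 2 + 2 + 2 + 6 + 8 + 4 + 4 + 6 + 3 = 49.
49 exceeds 48, so the answer is No.

No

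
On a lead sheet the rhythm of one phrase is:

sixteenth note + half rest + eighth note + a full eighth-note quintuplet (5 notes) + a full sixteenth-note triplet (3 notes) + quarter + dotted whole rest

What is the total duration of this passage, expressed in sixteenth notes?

49

Convert each value to sixteenth notes: sixteenth note = 1; half rest = 8; eighth note = 2; a full eighth-note quintuplet (5 notes) (five quintuplet eighths span one half) = 8; a full sixteenth-note triplet (3 notes) (three triplet sixteenths span one eighth) = 2; quarter = 4; dotted whole rest = 24.
Adding: 1 + 8 + 2 + 8 + 2 + 4 + 24 = 49 sixteenth notes.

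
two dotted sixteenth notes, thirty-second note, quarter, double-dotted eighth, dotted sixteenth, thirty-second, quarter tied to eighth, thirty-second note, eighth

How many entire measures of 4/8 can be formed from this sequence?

One bar of 4/8 = 16 thirty-second notes.
In thirty-second notes: dotted sixteenth note = 3; dotted sixteenth note = 3; thirty-second note = 1; quarter = 8; double-dotted eighth = 7; dotted sixteenth = 3; thirty-second = 1; quarter tied to eighth (quarter + eighth) = 12; thirty-second note = 1; eighth = 4.
Altogether 3 + 3 + 1 + 8 + 7 + 3 + 1 + 12 + 1 + 4 = 43.
43 ÷ 16 = 2 complete bars with 11 left over.

2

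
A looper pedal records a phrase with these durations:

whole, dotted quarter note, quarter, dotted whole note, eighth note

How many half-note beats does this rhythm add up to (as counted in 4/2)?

6.5

One half-note beat = 4 eighth notes.
Express everything in eighth notes: whole = 8; dotted quarter note = 3; quarter = 2; dotted whole note = 12; eighth note = 1.
Total: 8 + 3 + 2 + 12 + 1 = 26.
26 ÷ 4 = 6.5 beats.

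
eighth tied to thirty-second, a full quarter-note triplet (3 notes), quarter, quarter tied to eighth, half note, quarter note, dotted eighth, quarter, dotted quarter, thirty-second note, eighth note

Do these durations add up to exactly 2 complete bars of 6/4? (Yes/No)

One bar of 6/4 = 48 thirty-second notes, so 2 bars = 96.
Working in thirty-second notes: eighth tied to thirty-second (eighth + thirty-second) = 5; a full quarter-note triplet (3 notes) (three triplet quarters span one half) = 16; quarter = 8; quarter tied to eighth (quarter + eighth) = 12; half note = 16; quarter note = 8; dotted eighth = 6; quarter = 8; dotted quarter = 12; thirty-second note = 1; eighth note = 4.
Sum: 5 + 16 + 8 + 12 + 16 + 8 + 6 + 8 + 12 + 1 + 4 = 96.
96 equals 96, so the answer is Yes.

Yes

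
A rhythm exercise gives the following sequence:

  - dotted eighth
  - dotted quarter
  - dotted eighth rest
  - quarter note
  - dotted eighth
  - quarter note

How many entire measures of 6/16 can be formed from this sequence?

3

One bar of 6/16 = 6 sixteenth notes.
Convert each value to sixteenth notes: dotted eighth = 3; dotted quarter = 6; dotted eighth rest = 3; quarter note = 4; dotted eighth = 3; quarter note = 4.
Sum: 3 + 6 + 3 + 4 + 3 + 4 = 23.
23 ÷ 6 = 3 complete bars with 5 left over.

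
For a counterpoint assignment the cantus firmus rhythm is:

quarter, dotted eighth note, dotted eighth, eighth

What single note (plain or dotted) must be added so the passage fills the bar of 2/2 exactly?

The bar of 2/2 = 16 sixteenth notes.
Working in sixteenth notes: quarter = 4; dotted eighth note = 3; dotted eighth = 3; eighth = 2.
Sum: 4 + 3 + 3 + 2 = 12.
Remaining: 16 − 12 = 4 sixteenth notes, which is a quarter note.

quarter note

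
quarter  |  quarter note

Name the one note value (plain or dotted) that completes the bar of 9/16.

sixteenth note

The bar of 9/16 = 9 sixteenth notes.
In sixteenth notes: quarter = 4; quarter note = 4.
Sum: 4 + 4 = 8.
Remaining: 9 − 8 = 1 sixteenth note, which is a sixteenth note.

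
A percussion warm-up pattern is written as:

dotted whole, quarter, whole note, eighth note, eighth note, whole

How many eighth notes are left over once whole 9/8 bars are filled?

One bar of 9/8 = 9 eighth notes.
Convert each value to eighth notes: dotted whole = 12; quarter = 2; whole note = 8; eighth note = 1; eighth note = 1; whole = 8.
Total: 12 + 2 + 8 + 1 + 1 + 8 = 32.
32 ÷ 9 = 3 complete bars with 5 eighth notes remaining.

5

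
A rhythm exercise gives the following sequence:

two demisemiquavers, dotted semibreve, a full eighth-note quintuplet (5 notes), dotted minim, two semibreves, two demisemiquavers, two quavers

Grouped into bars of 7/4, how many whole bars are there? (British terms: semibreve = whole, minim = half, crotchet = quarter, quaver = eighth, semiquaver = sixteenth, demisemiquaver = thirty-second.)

One bar of 7/4 = 56 thirty-second notes.
In thirty-second notes: demisemiquaver = 1; demisemiquaver = 1; dotted semibreve = 48; a full eighth-note quintuplet (5 notes) (five quintuplet eighths span one half) = 16; dotted minim = 24; semibreve = 32; semibreve = 32; demisemiquaver = 1; demisemiquaver = 1; quaver = 4; quaver = 4.
Adding: 1 + 1 + 48 + 16 + 24 + 32 + 32 + 1 + 1 + 4 + 4 = 164.
164 ÷ 56 = 2 complete bars with 52 left over.

2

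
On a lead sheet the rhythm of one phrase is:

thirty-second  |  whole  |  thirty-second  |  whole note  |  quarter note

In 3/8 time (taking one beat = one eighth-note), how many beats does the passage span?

One eighth-note beat = 4 thirty-second notes.
In thirty-second notes: thirty-second = 1; whole = 32; thirty-second = 1; whole note = 32; quarter note = 8.
Sum: 1 + 32 + 1 + 32 + 8 = 74.
74 ÷ 4 = 18.5 beats.

18.5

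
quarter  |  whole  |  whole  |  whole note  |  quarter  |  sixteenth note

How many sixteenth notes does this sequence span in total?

57

Each duration in sixteenth notes: quarter = 4; whole = 16; whole = 16; whole note = 16; quarter = 4; sixteenth note = 1.
Sum: 4 + 16 + 16 + 16 + 4 + 1 = 57 sixteenth notes.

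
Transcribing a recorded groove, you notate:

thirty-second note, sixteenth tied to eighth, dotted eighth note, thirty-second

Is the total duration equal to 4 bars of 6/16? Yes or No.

No

One bar of 6/16 = 12 thirty-second notes, so 4 bars = 48.
Express everything in thirty-second notes: thirty-second note = 1; sixteenth tied to eighth (sixteenth + eighth) = 6; dotted eighth note = 6; thirty-second = 1.
Adding: 1 + 6 + 6 + 1 = 14.
14 falls short of 48, so the answer is No.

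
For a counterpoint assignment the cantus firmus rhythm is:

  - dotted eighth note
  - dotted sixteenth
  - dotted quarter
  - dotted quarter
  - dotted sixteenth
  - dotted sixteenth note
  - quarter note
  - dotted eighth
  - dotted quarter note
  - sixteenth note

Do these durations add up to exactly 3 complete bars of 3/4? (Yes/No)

No

One bar of 3/4 = 24 thirty-second notes, so 3 bars = 72.
Express everything in thirty-second notes: dotted eighth note = 6; dotted sixteenth = 3; dotted quarter = 12; dotted quarter = 12; dotted sixteenth = 3; dotted sixteenth note = 3; quarter note = 8; dotted eighth = 6; dotted quarter note = 12; sixteenth note = 2.
Total: 6 + 3 + 12 + 12 + 3 + 3 + 8 + 6 + 12 + 2 = 67.
67 falls short of 72, so the answer is No.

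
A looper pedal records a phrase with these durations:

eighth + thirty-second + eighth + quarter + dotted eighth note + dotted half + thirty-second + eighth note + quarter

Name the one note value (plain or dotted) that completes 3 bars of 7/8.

dotted half note

3 bars of 7/8 = 84 thirty-second notes.
In thirty-second notes: eighth = 4; thirty-second = 1; eighth = 4; quarter = 8; dotted eighth note = 6; dotted half = 24; thirty-second = 1; eighth note = 4; quarter = 8.
Altogether 4 + 1 + 4 + 8 + 6 + 24 + 1 + 4 + 8 = 60.
Remaining: 84 − 60 = 24 thirty-second notes, which is a dotted half note.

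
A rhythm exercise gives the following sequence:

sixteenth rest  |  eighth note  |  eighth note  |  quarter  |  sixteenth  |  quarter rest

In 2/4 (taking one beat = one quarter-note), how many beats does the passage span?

3.5

One quarter-note beat = 4 sixteenth notes.
Working in sixteenth notes: sixteenth rest = 1; eighth note = 2; eighth note = 2; quarter = 4; sixteenth = 1; quarter rest = 4.
Sum: 1 + 2 + 2 + 4 + 1 + 4 = 14.
14 ÷ 4 = 3.5 beats.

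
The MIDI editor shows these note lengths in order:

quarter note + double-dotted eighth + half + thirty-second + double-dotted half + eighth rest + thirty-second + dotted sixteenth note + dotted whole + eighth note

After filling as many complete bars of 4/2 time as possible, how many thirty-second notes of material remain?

56

One bar of 4/2 = 64 thirty-second notes.
Express everything in thirty-second notes: quarter note = 8; double-dotted eighth = 7; half = 16; thirty-second = 1; double-dotted half = 28; eighth rest = 4; thirty-second = 1; dotted sixteenth note = 3; dotted whole = 48; eighth note = 4.
Adding: 8 + 7 + 16 + 1 + 28 + 4 + 1 + 3 + 48 + 4 = 120.
120 ÷ 64 = 1 complete bar with 56 thirty-second notes remaining.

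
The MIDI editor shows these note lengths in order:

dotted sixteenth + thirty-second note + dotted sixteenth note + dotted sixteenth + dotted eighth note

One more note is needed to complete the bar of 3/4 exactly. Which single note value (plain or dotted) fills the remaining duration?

quarter note

The bar of 3/4 = 24 thirty-second notes.
In thirty-second notes: dotted sixteenth = 3; thirty-second note = 1; dotted sixteenth note = 3; dotted sixteenth = 3; dotted eighth note = 6.
Altogether 3 + 1 + 3 + 3 + 6 = 16.
Remaining: 24 − 16 = 8 thirty-second notes, which is a quarter note.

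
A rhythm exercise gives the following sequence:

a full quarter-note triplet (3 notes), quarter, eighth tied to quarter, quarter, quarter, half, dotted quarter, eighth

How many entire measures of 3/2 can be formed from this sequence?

One bar of 3/2 = 12 eighth notes.
Express everything in eighth notes: a full quarter-note triplet (3 notes) (three triplet quarters span one half) = 4; quarter = 2; eighth tied to quarter (eighth + quarter) = 3; quarter = 2; quarter = 2; half = 4; dotted quarter = 3; eighth = 1.
Sum: 4 + 2 + 3 + 2 + 2 + 4 + 3 + 1 = 21.
21 ÷ 12 = 1 complete bar with 9 left over.

1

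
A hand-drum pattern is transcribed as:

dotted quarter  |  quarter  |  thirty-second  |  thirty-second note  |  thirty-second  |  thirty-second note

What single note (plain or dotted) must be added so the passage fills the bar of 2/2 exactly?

The bar of 2/2 = 32 thirty-second notes.
Working in thirty-second notes: dotted quarter = 12; quarter = 8; thirty-second = 1; thirty-second note = 1; thirty-second = 1; thirty-second note = 1.
Altogether 12 + 8 + 1 + 1 + 1 + 1 = 24.
Remaining: 32 − 24 = 8 thirty-second notes, which is a quarter note.

quarter note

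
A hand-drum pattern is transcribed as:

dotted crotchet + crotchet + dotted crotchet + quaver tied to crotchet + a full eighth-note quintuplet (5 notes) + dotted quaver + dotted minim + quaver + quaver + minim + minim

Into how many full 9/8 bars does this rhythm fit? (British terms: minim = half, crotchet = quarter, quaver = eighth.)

3

One bar of 9/8 = 18 sixteenth notes.
In sixteenth notes: dotted crotchet = 6; crotchet = 4; dotted crotchet = 6; quaver tied to crotchet (quaver + crotchet) = 6; a full eighth-note quintuplet (5 notes) (five quintuplet eighths span one half) = 8; dotted quaver = 3; dotted minim = 12; quaver = 2; quaver = 2; minim = 8; minim = 8.
Altogether 6 + 4 + 6 + 6 + 8 + 3 + 12 + 2 + 2 + 8 + 8 = 65.
65 ÷ 18 = 3 complete bars with 11 left over.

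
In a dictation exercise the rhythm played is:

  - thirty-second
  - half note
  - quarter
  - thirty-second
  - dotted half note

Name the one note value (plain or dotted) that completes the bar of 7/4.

dotted eighth note

The bar of 7/4 = 56 thirty-second notes.
Working in thirty-second notes: thirty-second = 1; half note = 16; quarter = 8; thirty-second = 1; dotted half note = 24.
Altogether 1 + 16 + 8 + 1 + 24 = 50.
Remaining: 56 − 50 = 6 thirty-second notes, which is a dotted eighth note.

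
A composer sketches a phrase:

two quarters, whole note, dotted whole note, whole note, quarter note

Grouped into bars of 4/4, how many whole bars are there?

4

One bar of 4/4 = 4 quarter notes.
Convert each value to quarter notes: quarter = 1; quarter = 1; whole note = 4; dotted whole note = 6; whole note = 4; quarter note = 1.
Adding: 1 + 1 + 4 + 6 + 4 + 1 = 17.
17 ÷ 4 = 4 complete bars with 1 left over.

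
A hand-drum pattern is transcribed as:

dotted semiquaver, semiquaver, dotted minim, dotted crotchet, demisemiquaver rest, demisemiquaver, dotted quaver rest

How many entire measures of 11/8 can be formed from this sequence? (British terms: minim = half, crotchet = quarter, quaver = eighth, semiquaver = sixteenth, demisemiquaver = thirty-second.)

1

One bar of 11/8 = 44 thirty-second notes.
Convert each value to thirty-second notes: dotted semiquaver = 3; semiquaver = 2; dotted minim = 24; dotted crotchet = 12; demisemiquaver rest = 1; demisemiquaver = 1; dotted quaver rest = 6.
Sum: 3 + 2 + 24 + 12 + 1 + 1 + 6 = 49.
49 ÷ 44 = 1 complete bar with 5 left over.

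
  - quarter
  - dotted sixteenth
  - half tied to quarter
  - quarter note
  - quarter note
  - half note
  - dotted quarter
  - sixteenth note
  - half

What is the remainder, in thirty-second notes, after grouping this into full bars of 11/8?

9

One bar of 11/8 = 44 thirty-second notes.
In thirty-second notes: quarter = 8; dotted sixteenth = 3; half tied to quarter (half + quarter) = 24; quarter note = 8; quarter note = 8; half note = 16; dotted quarter = 12; sixteenth note = 2; half = 16.
Total: 8 + 3 + 24 + 8 + 8 + 16 + 12 + 2 + 16 = 97.
97 ÷ 44 = 2 complete bars with 9 thirty-second notes remaining.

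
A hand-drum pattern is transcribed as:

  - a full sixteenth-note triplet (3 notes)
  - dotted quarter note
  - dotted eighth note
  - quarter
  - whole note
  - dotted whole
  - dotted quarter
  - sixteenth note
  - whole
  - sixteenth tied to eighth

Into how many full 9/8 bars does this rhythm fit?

One bar of 9/8 = 18 sixteenth notes.
Express everything in sixteenth notes: a full sixteenth-note triplet (3 notes) (three triplet sixteenths span one eighth) = 2; dotted quarter note = 6; dotted eighth note = 3; quarter = 4; whole note = 16; dotted whole = 24; dotted quarter = 6; sixteenth note = 1; whole = 16; sixteenth tied to eighth (sixteenth + eighth) = 3.
Adding: 2 + 6 + 3 + 4 + 16 + 24 + 6 + 1 + 16 + 3 = 81.
81 ÷ 18 = 4 complete bars with 9 left over.

4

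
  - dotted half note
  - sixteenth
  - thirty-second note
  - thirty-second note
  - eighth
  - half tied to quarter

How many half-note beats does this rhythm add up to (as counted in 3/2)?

One half-note beat = 16 thirty-second notes.
In thirty-second notes: dotted half note = 24; sixteenth = 2; thirty-second note = 1; thirty-second note = 1; eighth = 4; half tied to quarter (half + quarter) = 24.
Total: 24 + 2 + 1 + 1 + 4 + 24 = 56.
56 ÷ 16 = 3.5 beats.

3.5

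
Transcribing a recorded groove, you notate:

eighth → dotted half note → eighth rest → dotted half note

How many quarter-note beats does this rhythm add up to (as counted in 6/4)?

7

One quarter-note beat = 2 eighth notes.
Convert each value to eighth notes: eighth = 1; dotted half note = 6; eighth rest = 1; dotted half note = 6.
Altogether 1 + 6 + 1 + 6 = 14.
14 ÷ 2 = 7 beats.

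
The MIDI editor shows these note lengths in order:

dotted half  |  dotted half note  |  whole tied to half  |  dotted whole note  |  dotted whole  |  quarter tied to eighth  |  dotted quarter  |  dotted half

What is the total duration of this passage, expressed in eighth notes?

In eighth notes: dotted half = 6; dotted half note = 6; whole tied to half (whole + half) = 12; dotted whole note = 12; dotted whole = 12; quarter tied to eighth (quarter + eighth) = 3; dotted quarter = 3; dotted half = 6.
Sum: 6 + 6 + 12 + 12 + 12 + 3 + 3 + 6 = 60 eighth notes.

60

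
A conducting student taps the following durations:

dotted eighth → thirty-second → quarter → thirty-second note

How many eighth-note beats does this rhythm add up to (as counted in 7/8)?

4

One eighth-note beat = 4 thirty-second notes.
Each duration in thirty-second notes: dotted eighth = 6; thirty-second = 1; quarter = 8; thirty-second note = 1.
Sum: 6 + 1 + 8 + 1 = 16.
16 ÷ 4 = 4 beats.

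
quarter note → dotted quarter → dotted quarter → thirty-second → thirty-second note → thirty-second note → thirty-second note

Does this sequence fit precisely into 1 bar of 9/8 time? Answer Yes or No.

Yes

One bar of 9/8 = 36 thirty-second notes.
Express everything in thirty-second notes: quarter note = 8; dotted quarter = 12; dotted quarter = 12; thirty-second = 1; thirty-second note = 1; thirty-second note = 1; thirty-second note = 1.
Total: 8 + 12 + 12 + 1 + 1 + 1 + 1 = 36.
36 equals 36, so the answer is Yes.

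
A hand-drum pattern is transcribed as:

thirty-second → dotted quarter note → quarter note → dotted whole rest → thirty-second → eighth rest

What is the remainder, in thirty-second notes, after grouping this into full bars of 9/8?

2

One bar of 9/8 = 36 thirty-second notes.
Each duration in thirty-second notes: thirty-second = 1; dotted quarter note = 12; quarter note = 8; dotted whole rest = 48; thirty-second = 1; eighth rest = 4.
Sum: 1 + 12 + 8 + 48 + 1 + 4 = 74.
74 ÷ 36 = 2 complete bars with 2 thirty-second notes remaining.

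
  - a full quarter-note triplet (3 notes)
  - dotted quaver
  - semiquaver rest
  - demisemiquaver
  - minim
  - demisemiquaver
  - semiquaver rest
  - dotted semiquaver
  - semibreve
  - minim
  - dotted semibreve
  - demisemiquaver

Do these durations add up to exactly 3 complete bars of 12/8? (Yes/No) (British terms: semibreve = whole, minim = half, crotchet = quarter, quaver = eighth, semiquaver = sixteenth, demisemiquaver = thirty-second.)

Yes

One bar of 12/8 = 48 thirty-second notes, so 3 bars = 144.
In thirty-second notes: a full quarter-note triplet (3 notes) (three triplet quarters span one half) = 16; dotted quaver = 6; semiquaver rest = 2; demisemiquaver = 1; minim = 16; demisemiquaver = 1; semiquaver rest = 2; dotted semiquaver = 3; semibreve = 32; minim = 16; dotted semibreve = 48; demisemiquaver = 1.
Altogether 16 + 6 + 2 + 1 + 16 + 1 + 2 + 3 + 32 + 16 + 48 + 1 = 144.
144 equals 144, so the answer is Yes.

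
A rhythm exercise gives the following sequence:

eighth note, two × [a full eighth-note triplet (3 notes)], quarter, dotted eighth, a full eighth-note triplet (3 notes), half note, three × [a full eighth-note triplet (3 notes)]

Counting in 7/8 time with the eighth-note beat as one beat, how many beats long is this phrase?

20.5

One eighth-note beat = 2 sixteenth notes.
Each duration in sixteenth notes: eighth note = 2; a full eighth-note triplet (3 notes) (three triplet eighths span one quarter) = 4; a full eighth-note triplet (3 notes) (three triplet eighths span one quarter) = 4; quarter = 4; dotted eighth = 3; a full eighth-note triplet (3 notes) (three triplet eighths span one quarter) = 4; half note = 8; a full eighth-note triplet (3 notes) (three triplet eighths span one quarter) = 4; a full eighth-note triplet (3 notes) (three triplet eighths span one quarter) = 4; a full eighth-note triplet (3 notes) (three triplet eighths span one quarter) = 4.
Total: 2 + 4 + 4 + 4 + 3 + 4 + 8 + 4 + 4 + 4 = 41.
41 ÷ 2 = 20.5 beats.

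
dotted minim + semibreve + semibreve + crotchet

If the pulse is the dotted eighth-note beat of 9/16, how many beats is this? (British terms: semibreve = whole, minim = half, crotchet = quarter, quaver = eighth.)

16

One dotted eighth-note beat = 3 sixteenth notes.
Each duration in sixteenth notes: dotted minim = 12; semibreve = 16; semibreve = 16; crotchet = 4.
Total: 12 + 16 + 16 + 4 = 48.
48 ÷ 3 = 16 beats.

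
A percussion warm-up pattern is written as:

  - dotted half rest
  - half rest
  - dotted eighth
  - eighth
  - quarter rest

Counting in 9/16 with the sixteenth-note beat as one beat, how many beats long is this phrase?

One sixteenth-note beat = 2 thirty-second notes.
In thirty-second notes: dotted half rest = 24; half rest = 16; dotted eighth = 6; eighth = 4; quarter rest = 8.
Total: 24 + 16 + 6 + 4 + 8 = 58.
58 ÷ 2 = 29 beats.

29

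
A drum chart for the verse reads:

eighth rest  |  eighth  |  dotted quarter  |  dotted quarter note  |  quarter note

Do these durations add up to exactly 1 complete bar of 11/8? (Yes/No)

One bar of 11/8 = 11 eighth notes.
Each duration in eighth notes: eighth rest = 1; eighth = 1; dotted quarter = 3; dotted quarter note = 3; quarter note = 2.
Sum: 1 + 1 + 3 + 3 + 2 = 10.
10 falls short of 11, so the answer is No.

No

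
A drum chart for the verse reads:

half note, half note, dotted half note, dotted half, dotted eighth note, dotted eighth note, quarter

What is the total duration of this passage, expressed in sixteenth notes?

Express everything in sixteenth notes: half note = 8; half note = 8; dotted half note = 12; dotted half = 12; dotted eighth note = 3; dotted eighth note = 3; quarter = 4.
Sum: 8 + 8 + 12 + 12 + 3 + 3 + 4 = 50 sixteenth notes.

50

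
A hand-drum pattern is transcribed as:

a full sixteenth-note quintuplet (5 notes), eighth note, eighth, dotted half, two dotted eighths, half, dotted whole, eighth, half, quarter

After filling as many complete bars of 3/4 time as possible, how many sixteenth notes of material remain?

0

One bar of 3/4 = 12 sixteenth notes.
Express everything in sixteenth notes: a full sixteenth-note quintuplet (5 notes) (five quintuplet sixteenths span one quarter) = 4; eighth note = 2; eighth = 2; dotted half = 12; dotted eighth = 3; dotted eighth = 3; half = 8; dotted whole = 24; eighth = 2; half = 8; quarter = 4.
Altogether 4 + 2 + 2 + 12 + 3 + 3 + 8 + 24 + 2 + 8 + 4 = 72.
72 ÷ 12 = 6 complete bars with 0 sixteenth notes remaining.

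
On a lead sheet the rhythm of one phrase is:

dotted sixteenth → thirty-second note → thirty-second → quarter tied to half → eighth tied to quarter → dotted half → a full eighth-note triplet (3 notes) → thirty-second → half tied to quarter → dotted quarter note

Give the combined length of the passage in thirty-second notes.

110

Working in thirty-second notes: dotted sixteenth = 3; thirty-second note = 1; thirty-second = 1; quarter tied to half (quarter + half) = 24; eighth tied to quarter (eighth + quarter) = 12; dotted half = 24; a full eighth-note triplet (3 notes) (three triplet eighths span one quarter) = 8; thirty-second = 1; half tied to quarter (half + quarter) = 24; dotted quarter note = 12.
Altogether 3 + 1 + 1 + 24 + 12 + 24 + 8 + 1 + 24 + 12 = 110 thirty-second notes.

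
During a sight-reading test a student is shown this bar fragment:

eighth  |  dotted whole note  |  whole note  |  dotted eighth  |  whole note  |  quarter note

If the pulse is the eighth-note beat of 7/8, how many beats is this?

One eighth-note beat = 2 sixteenth notes.
Convert each value to sixteenth notes: eighth = 2; dotted whole note = 24; whole note = 16; dotted eighth = 3; whole note = 16; quarter note = 4.
Altogether 2 + 24 + 16 + 3 + 16 + 4 = 65.
65 ÷ 2 = 32.5 beats.

32.5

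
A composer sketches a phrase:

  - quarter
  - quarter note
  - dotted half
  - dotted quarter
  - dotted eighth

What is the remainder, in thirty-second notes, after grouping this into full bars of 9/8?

22

One bar of 9/8 = 18 sixteenth notes.
Working in sixteenth notes: quarter = 4; quarter note = 4; dotted half = 12; dotted quarter = 6; dotted eighth = 3.
Sum: 4 + 4 + 12 + 6 + 3 = 29.
29 ÷ 18 = 1 complete bar with 11 sixteenth notes remaining = 22 thirty-second notes.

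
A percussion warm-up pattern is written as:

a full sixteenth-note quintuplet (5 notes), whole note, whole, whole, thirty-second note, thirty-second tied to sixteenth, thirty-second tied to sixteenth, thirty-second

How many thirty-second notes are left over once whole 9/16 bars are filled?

One bar of 9/16 = 18 thirty-second notes.
In thirty-second notes: a full sixteenth-note quintuplet (5 notes) (five quintuplet sixteenths span one quarter) = 8; whole note = 32; whole = 32; whole = 32; thirty-second note = 1; thirty-second tied to sixteenth (thirty-second + sixteenth) = 3; thirty-second tied to sixteenth (thirty-second + sixteenth) = 3; thirty-second = 1.
Adding: 8 + 32 + 32 + 32 + 1 + 3 + 3 + 1 = 112.
112 ÷ 18 = 6 complete bars with 4 thirty-second notes remaining.

4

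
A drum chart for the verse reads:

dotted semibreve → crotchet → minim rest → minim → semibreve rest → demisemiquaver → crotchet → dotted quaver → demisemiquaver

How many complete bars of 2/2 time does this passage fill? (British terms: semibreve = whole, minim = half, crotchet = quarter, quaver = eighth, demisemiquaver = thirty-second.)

One bar of 2/2 = 32 thirty-second notes.
Each duration in thirty-second notes: dotted semibreve = 48; crotchet = 8; minim rest = 16; minim = 16; semibreve rest = 32; demisemiquaver = 1; crotchet = 8; dotted quaver = 6; demisemiquaver = 1.
Altogether 48 + 8 + 16 + 16 + 32 + 1 + 8 + 6 + 1 = 136.
136 ÷ 32 = 4 complete bars with 8 left over.

4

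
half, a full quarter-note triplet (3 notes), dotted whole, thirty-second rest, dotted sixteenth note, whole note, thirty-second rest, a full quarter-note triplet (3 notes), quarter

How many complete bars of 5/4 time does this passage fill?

3

One bar of 5/4 = 40 thirty-second notes.
Convert each value to thirty-second notes: half = 16; a full quarter-note triplet (3 notes) (three triplet quarters span one half) = 16; dotted whole = 48; thirty-second rest = 1; dotted sixteenth note = 3; whole note = 32; thirty-second rest = 1; a full quarter-note triplet (3 notes) (three triplet quarters span one half) = 16; quarter = 8.
Adding: 16 + 16 + 48 + 1 + 3 + 32 + 1 + 16 + 8 = 141.
141 ÷ 40 = 3 complete bars with 21 left over.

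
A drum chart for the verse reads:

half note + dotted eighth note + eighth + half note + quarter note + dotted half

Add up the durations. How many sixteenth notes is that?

Express everything in sixteenth notes: half note = 8; dotted eighth note = 3; eighth = 2; half note = 8; quarter note = 4; dotted half = 12.
Sum: 8 + 3 + 2 + 8 + 4 + 12 = 37 sixteenth notes.

37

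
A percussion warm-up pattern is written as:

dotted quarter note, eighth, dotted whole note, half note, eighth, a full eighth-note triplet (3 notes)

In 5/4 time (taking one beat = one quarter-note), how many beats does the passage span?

11.5

One quarter-note beat = 2 eighth notes.
Convert each value to eighth notes: dotted quarter note = 3; eighth = 1; dotted whole note = 12; half note = 4; eighth = 1; a full eighth-note triplet (3 notes) (three triplet eighths span one quarter) = 2.
Sum: 3 + 1 + 12 + 4 + 1 + 2 = 23.
23 ÷ 2 = 11.5 beats.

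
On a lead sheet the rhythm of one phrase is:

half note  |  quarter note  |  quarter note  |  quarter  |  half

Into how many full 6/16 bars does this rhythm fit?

One bar of 6/16 = 3 eighth notes.
Each duration in eighth notes: half note = 4; quarter note = 2; quarter note = 2; quarter = 2; half = 4.
Sum: 4 + 2 + 2 + 2 + 4 = 14.
14 ÷ 3 = 4 complete bars with 2 left over.

4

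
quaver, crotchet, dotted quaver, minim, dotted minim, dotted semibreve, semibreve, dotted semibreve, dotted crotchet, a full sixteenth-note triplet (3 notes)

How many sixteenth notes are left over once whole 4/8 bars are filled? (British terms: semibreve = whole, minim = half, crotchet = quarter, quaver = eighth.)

One bar of 4/8 = 8 sixteenth notes.
In sixteenth notes: quaver = 2; crotchet = 4; dotted quaver = 3; minim = 8; dotted minim = 12; dotted semibreve = 24; semibreve = 16; dotted semibreve = 24; dotted crotchet = 6; a full sixteenth-note triplet (3 notes) (three triplet sixteenths span one eighth) = 2.
Sum: 2 + 4 + 3 + 8 + 12 + 24 + 16 + 24 + 6 + 2 = 101.
101 ÷ 8 = 12 complete bars with 5 sixteenth notes remaining.

5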